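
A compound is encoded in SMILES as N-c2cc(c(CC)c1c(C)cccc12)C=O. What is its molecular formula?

C14H15NO

Heavy atoms from the SMILES: 14 C, 1 N, 1 O.
Implicit hydrogens by atom environment:
  6 × C (aromatic): no H
  4 × C (aromatic): 1 H each → 4
  2 × C: 3 H each → 6
  1 × C: 2 H
  1 × C: 1 H
  1 × N: 2 H
  1 × O: no H
  Total hydrogens = 15.
Molecular formula: C14H15NO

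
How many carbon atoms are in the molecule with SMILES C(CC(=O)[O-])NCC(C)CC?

8

The symbol for carbon appears 8 times in the SMILES.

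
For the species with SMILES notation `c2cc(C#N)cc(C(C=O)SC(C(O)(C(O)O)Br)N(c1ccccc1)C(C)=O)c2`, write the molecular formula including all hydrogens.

Heavy atoms from the SMILES: 1 Br, 20 C, 2 N, 5 O, 1 S.
Implicit hydrogens by atom environment:
  9 × C (aromatic): 1 H each → 9
  4 × C: 1 H each → 4
  3 × C: no H
  3 × C (aromatic): no H
  3 × O: 1 H each → 3
  2 × N: no H
  2 × O: no H
  1 × Br: no H
  1 × C: 3 H
  1 × S: no H
  Total hydrogens = 19.
Molecular formula: C20H19BrN2O5S

C20H19BrN2O5S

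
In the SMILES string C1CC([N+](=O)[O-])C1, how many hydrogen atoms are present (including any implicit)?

7

Hydrogens are implicit in SMILES; fill each atom to its normal valence:
  3 × C: 2 H each → 6
  1 × C: 1 H
  1 × N (charge +1): no H
  1 × O: no H
  1 × O (charge -1): no H
  Total hydrogens = 7.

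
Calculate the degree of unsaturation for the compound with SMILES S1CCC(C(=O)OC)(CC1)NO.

2

Molecular formula from the SMILES: C7H13NO3S.
DoU = (2C + 2 + N − H − X)/2 = (2·7 + 2 + 1 − 13 − 0)/2 = 4/2 = 2.
(Structurally: 1 ring(s) + 1 π bond(s) = 2.)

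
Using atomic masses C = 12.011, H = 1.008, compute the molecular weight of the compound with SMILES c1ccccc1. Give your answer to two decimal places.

78.11

Molecular formula: C6H6.
M = 6×12.011 + 6×1.008 = 78.11 g/mol.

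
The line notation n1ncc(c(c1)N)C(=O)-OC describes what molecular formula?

C6H7N3O2

Heavy atoms from the SMILES: 6 C, 3 N, 2 O.
Implicit hydrogens by atom environment:
  2 × C (aromatic): 1 H each → 2
  2 × C (aromatic): no H
  2 × N (aromatic): no H
  2 × O: no H
  1 × C: 3 H
  1 × C: no H
  1 × N: 2 H
  Total hydrogens = 7.
Molecular formula: C6H7N3O2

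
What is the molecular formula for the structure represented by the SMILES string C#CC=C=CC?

Heavy atoms from the SMILES: 6 C.
Implicit hydrogens by atom environment:
  3 × C: 1 H each → 3
  2 × C: no H
  1 × C: 3 H
  Total hydrogens = 6.
Molecular formula: C6H6

C6H6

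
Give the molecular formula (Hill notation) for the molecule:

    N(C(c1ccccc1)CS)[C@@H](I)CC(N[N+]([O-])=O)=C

C12H16IN3O2S

Heavy atoms from the SMILES: 12 C, 1 I, 3 N, 2 O, 1 S.
Implicit hydrogens by atom environment:
  5 × C (aromatic): 1 H each → 5
  3 × C: 2 H each → 6
  2 × C: 1 H each → 2
  2 × N: 1 H each → 2
  1 × C: no H
  1 × C (aromatic): no H
  1 × I: no H
  1 × N (charge +1): no H
  1 × O: no H
  1 × O (charge -1): no H
  1 × S: 1 H
  Total hydrogens = 16.
Molecular formula: C12H16IN3O2S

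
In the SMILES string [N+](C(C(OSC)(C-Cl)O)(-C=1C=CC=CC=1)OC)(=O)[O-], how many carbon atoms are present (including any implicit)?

11

The symbol for carbon appears 11 times in the SMILES. (Cl is a single chlorine, not C + l.)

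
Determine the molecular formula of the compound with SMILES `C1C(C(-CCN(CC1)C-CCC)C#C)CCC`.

C16H29N

Heavy atoms from the SMILES: 16 C, 1 N.
Implicit hydrogens by atom environment:
  10 × C: 2 H each → 20
  3 × C: 1 H each → 3
  2 × C: 3 H each → 6
  1 × C: no H
  1 × N: no H
  Total hydrogens = 29.
Molecular formula: C16H29N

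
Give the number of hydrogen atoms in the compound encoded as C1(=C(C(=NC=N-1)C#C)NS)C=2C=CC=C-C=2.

9

Hydrogens are implicit in SMILES; fill each atom to its normal valence:
  6 × C (aromatic): 1 H each → 6
  4 × C (aromatic): no H
  2 × N (aromatic): no H
  1 × C: 1 H
  1 × C: no H
  1 × N: 1 H
  1 × S: 1 H
  Total hydrogens = 9.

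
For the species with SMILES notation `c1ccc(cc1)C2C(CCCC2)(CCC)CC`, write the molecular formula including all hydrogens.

Heavy atoms from the SMILES: 17 C.
Implicit hydrogens by atom environment:
  7 × C: 2 H each → 14
  5 × C (aromatic): 1 H each → 5
  2 × C: 3 H each → 6
  1 × C: 1 H
  1 × C: no H
  1 × C (aromatic): no H
  Total hydrogens = 26.
Molecular formula: C17H26

C17H26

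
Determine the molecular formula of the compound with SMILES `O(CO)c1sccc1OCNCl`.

C6H8ClNO3S

Heavy atoms from the SMILES: 6 C, 1 Cl, 1 N, 3 O, 1 S.
Implicit hydrogens by atom environment:
  2 × C: 2 H each → 4
  2 × C (aromatic): 1 H each → 2
  2 × C (aromatic): no H
  2 × O: no H
  1 × Cl: no H
  1 × N: 1 H
  1 × O: 1 H
  1 × S (aromatic): no H
  Total hydrogens = 8.
Molecular formula: C6H8ClNO3S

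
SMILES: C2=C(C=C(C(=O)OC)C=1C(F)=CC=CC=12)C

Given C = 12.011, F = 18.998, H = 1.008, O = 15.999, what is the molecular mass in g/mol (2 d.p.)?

218.23

Molecular formula: C13H11FO2.
M = 13×12.011 + 1×18.998 + 11×1.008 + 2×15.999 = 218.23 g/mol.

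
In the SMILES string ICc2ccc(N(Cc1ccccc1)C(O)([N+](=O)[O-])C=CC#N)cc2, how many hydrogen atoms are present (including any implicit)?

Hydrogens are implicit in SMILES; fill each atom to its normal valence:
  9 × C (aromatic): 1 H each → 9
  3 × C (aromatic): no H
  2 × C: 2 H each → 4
  2 × C: 1 H each → 2
  2 × C: no H
  2 × N: no H
  1 × I: no H
  1 × N (charge +1): no H
  1 × O: 1 H
  1 × O: no H
  1 × O (charge -1): no H
  Total hydrogens = 16.

16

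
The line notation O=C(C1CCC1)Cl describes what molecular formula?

Heavy atoms from the SMILES: 5 C, 1 Cl, 1 O.
Implicit hydrogens by atom environment:
  3 × C: 2 H each → 6
  1 × C: 1 H
  1 × C: no H
  1 × Cl: no H
  1 × O: no H
  Total hydrogens = 7.
Molecular formula: C5H7ClO

C5H7ClO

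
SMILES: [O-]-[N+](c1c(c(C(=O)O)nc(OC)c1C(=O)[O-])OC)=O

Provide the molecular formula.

C9H7N2O8-

Heavy atoms from the SMILES: 9 C, 2 N, 8 O.
Implicit hydrogens by atom environment:
  5 × C (aromatic): no H
  5 × O: no H
  2 × C: 3 H each → 6
  2 × C: no H
  2 × O (charge -1): no H
  1 × N (aromatic): no H
  1 × N (charge +1): no H
  1 × O: 1 H
  Total hydrogens = 7.
Net charge -1.
Molecular formula: C9H7N2O8-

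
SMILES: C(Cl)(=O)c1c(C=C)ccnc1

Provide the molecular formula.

Heavy atoms from the SMILES: 8 C, 1 Cl, 1 N, 1 O.
Implicit hydrogens by atom environment:
  3 × C (aromatic): 1 H each → 3
  2 × C (aromatic): no H
  1 × C: 2 H
  1 × C: 1 H
  1 × C: no H
  1 × Cl: no H
  1 × N (aromatic): no H
  1 × O: no H
  Total hydrogens = 6.
Molecular formula: C8H6ClNO

C8H6ClNO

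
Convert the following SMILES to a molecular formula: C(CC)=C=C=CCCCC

Heavy atoms from the SMILES: 10 C.
Implicit hydrogens by atom environment:
  4 × C: 2 H each → 8
  2 × C: 3 H each → 6
  2 × C: 1 H each → 2
  2 × C: no H
  Total hydrogens = 16.
Molecular formula: C10H16

C10H16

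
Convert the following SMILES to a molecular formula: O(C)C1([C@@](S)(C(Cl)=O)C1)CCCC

C9H15ClO2S

Heavy atoms from the SMILES: 9 C, 1 Cl, 2 O, 1 S.
Implicit hydrogens by atom environment:
  4 × C: 2 H each → 8
  3 × C: no H
  2 × C: 3 H each → 6
  2 × O: no H
  1 × Cl: no H
  1 × S: 1 H
  Total hydrogens = 15.
Molecular formula: C9H15ClO2S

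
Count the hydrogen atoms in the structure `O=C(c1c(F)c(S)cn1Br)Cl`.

Hydrogens are implicit in SMILES; fill each atom to its normal valence:
  3 × C (aromatic): no H
  1 × Br: no H
  1 × C (aromatic): 1 H
  1 × C: no H
  1 × Cl: no H
  1 × F: no H
  1 × N (aromatic): no H
  1 × O: no H
  1 × S: 1 H
  Total hydrogens = 2.

2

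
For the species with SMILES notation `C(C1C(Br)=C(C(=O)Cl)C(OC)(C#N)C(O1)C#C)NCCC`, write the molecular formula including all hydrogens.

Heavy atoms from the SMILES: 1 Br, 14 C, 1 Cl, 2 N, 3 O.
Implicit hydrogens by atom environment:
  6 × C: no H
  3 × C: 2 H each → 6
  3 × C: 1 H each → 3
  3 × O: no H
  2 × C: 3 H each → 6
  1 × Br: no H
  1 × Cl: no H
  1 × N: 1 H
  1 × N: no H
  Total hydrogens = 16.
Molecular formula: C14H16BrClN2O3

C14H16BrClN2O3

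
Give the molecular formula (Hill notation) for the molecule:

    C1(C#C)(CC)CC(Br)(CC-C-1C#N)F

Heavy atoms from the SMILES: 1 Br, 11 C, 1 F, 1 N.
Implicit hydrogens by atom environment:
  4 × C: 2 H each → 8
  4 × C: no H
  2 × C: 1 H each → 2
  1 × Br: no H
  1 × C: 3 H
  1 × F: no H
  1 × N: no H
  Total hydrogens = 13.
Molecular formula: C11H13BrFN

C11H13BrFN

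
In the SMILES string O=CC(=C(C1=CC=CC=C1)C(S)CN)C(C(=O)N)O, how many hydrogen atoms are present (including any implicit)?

Hydrogens are implicit in SMILES; fill each atom to its normal valence:
  5 × C (aromatic): 1 H each → 5
  3 × C: 1 H each → 3
  3 × C: no H
  2 × N: 2 H each → 4
  2 × O: no H
  1 × C: 2 H
  1 × C (aromatic): no H
  1 × O: 1 H
  1 × S: 1 H
  Total hydrogens = 16.

16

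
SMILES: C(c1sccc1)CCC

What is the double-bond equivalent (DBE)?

Molecular formula from the SMILES: C8H12S.
DoU = (2C + 2 + N − H − X)/2 = (2·8 + 2 + 0 − 12 − 0)/2 = 6/2 = 3.
(Structurally: 1 ring(s) + 2 π bond(s) = 3.)

3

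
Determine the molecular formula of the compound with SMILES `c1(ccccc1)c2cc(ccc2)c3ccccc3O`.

Heavy atoms from the SMILES: 18 C, 1 O.
Implicit hydrogens by atom environment:
  13 × C (aromatic): 1 H each → 13
  5 × C (aromatic): no H
  1 × O: 1 H
  Total hydrogens = 14.
Molecular formula: C18H14O

C18H14O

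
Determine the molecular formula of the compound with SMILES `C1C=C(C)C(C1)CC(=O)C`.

Heavy atoms from the SMILES: 9 C, 1 O.
Implicit hydrogens by atom environment:
  3 × C: 2 H each → 6
  2 × C: 3 H each → 6
  2 × C: 1 H each → 2
  2 × C: no H
  1 × O: no H
  Total hydrogens = 14.
Molecular formula: C9H14O

C9H14O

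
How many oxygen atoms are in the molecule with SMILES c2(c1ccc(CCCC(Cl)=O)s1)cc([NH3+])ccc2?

1

The symbol for oxygen appears 1 time in the SMILES.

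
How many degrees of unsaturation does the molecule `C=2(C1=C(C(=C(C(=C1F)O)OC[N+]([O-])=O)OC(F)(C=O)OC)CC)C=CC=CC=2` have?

10

Molecular formula from the SMILES: C18H17F2NO7.
DoU = (2C + 2 + N − H − X)/2 = (2·18 + 2 + 1 − 17 − 2)/2 = 20/2 = 10.
(Structurally: 2 ring(s) + 8 π bond(s) = 10.)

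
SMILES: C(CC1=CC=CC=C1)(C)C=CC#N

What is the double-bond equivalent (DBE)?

7

Molecular formula from the SMILES: C12H13N.
DoU = (2C + 2 + N − H − X)/2 = (2·12 + 2 + 1 − 13 − 0)/2 = 14/2 = 7.
(Structurally: 1 ring(s) + 6 π bond(s) = 7.)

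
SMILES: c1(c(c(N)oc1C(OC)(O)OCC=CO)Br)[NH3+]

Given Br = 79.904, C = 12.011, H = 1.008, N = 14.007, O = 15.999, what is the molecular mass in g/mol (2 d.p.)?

Molecular formula: C9H14BrN2O5+.
M = 1×79.904 + 9×12.011 + 14×1.008 + 2×14.007 + 5×15.999 = 310.12 g/mol.

310.12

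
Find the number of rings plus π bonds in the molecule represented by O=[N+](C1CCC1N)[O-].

2

Molecular formula from the SMILES: C4H8N2O2.
DoU = (2C + 2 + N − H − X)/2 = (2·4 + 2 + 2 − 8 − 0)/2 = 4/2 = 2.
(Structurally: 1 ring(s) + 1 π bond(s) = 2.)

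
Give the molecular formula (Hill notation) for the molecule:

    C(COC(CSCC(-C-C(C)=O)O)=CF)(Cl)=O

C10H14ClFO4S

Heavy atoms from the SMILES: 10 C, 1 Cl, 1 F, 4 O, 1 S.
Implicit hydrogens by atom environment:
  4 × C: 2 H each → 8
  3 × C: no H
  3 × O: no H
  2 × C: 1 H each → 2
  1 × C: 3 H
  1 × Cl: no H
  1 × F: no H
  1 × O: 1 H
  1 × S: no H
  Total hydrogens = 14.
Molecular formula: C10H14ClFO4S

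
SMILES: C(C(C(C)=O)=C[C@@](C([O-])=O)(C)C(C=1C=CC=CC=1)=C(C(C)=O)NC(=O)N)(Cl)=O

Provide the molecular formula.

Heavy atoms from the SMILES: 19 C, 1 Cl, 2 N, 6 O.
Implicit hydrogens by atom environment:
  9 × C: no H
  5 × C (aromatic): 1 H each → 5
  5 × O: no H
  3 × C: 3 H each → 9
  1 × C: 1 H
  1 × C (aromatic): no H
  1 × Cl: no H
  1 × N: 2 H
  1 × N: 1 H
  1 × O (charge -1): no H
  Total hydrogens = 18.
Net charge -1.
Molecular formula: C19H18ClN2O6-

C19H18ClN2O6-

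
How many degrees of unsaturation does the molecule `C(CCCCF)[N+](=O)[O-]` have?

Molecular formula from the SMILES: C5H10FNO2.
DoU = (2C + 2 + N − H − X)/2 = (2·5 + 2 + 1 − 10 − 1)/2 = 2/2 = 1.
(Structurally: 0 ring(s) + 1 π bond(s) = 1.)

1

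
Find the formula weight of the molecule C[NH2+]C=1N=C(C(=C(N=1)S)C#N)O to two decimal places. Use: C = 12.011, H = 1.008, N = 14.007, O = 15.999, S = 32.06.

183.21

Molecular formula: C6H7N4OS+.
M = 6×12.011 + 7×1.008 + 4×14.007 + 1×15.999 + 1×32.06 = 183.21 g/mol.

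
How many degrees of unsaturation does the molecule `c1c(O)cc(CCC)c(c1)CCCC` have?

Molecular formula from the SMILES: C13H20O.
DoU = (2C + 2 + N − H − X)/2 = (2·13 + 2 + 0 − 20 − 0)/2 = 8/2 = 4.
(Structurally: 1 ring(s) + 3 π bond(s) = 4.)

4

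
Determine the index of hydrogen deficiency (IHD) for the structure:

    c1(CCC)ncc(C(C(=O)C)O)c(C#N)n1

7

Molecular formula from the SMILES: C11H13N3O2.
DoU = (2C + 2 + N − H − X)/2 = (2·11 + 2 + 3 − 13 − 0)/2 = 14/2 = 7.
(Structurally: 1 ring(s) + 6 π bond(s) = 7.)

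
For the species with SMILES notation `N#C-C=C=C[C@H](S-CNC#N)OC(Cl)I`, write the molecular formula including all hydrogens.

C8H7ClIN3OS

Heavy atoms from the SMILES: 8 C, 1 Cl, 1 I, 3 N, 1 O, 1 S.
Implicit hydrogens by atom environment:
  4 × C: 1 H each → 4
  3 × C: no H
  2 × N: no H
  1 × C: 2 H
  1 × Cl: no H
  1 × I: no H
  1 × N: 1 H
  1 × O: no H
  1 × S: no H
  Total hydrogens = 7.
Molecular formula: C8H7ClIN3OS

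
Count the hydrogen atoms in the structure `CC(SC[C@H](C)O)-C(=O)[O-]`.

11

Hydrogens are implicit in SMILES; fill each atom to its normal valence:
  2 × C: 3 H each → 6
  2 × C: 1 H each → 2
  1 × C: 2 H
  1 × C: no H
  1 × O: 1 H
  1 × O: no H
  1 × O (charge -1): no H
  1 × S: no H
  Total hydrogens = 11.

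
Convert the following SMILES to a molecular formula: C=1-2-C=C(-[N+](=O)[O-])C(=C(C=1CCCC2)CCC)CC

C15H21NO2

Heavy atoms from the SMILES: 15 C, 1 N, 2 O.
Implicit hydrogens by atom environment:
  7 × C: 2 H each → 14
  5 × C (aromatic): no H
  2 × C: 3 H each → 6
  1 × C (aromatic): 1 H
  1 × N (charge +1): no H
  1 × O: no H
  1 × O (charge -1): no H
  Total hydrogens = 21.
Molecular formula: C15H21NO2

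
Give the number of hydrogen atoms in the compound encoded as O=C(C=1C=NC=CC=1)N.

6

Hydrogens are implicit in SMILES; fill each atom to its normal valence:
  4 × C (aromatic): 1 H each → 4
  1 × C (aromatic): no H
  1 × C: no H
  1 × N: 2 H
  1 × N (aromatic): no H
  1 × O: no H
  Total hydrogens = 6.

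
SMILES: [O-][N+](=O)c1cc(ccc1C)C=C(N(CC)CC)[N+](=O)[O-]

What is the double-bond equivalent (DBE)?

Molecular formula from the SMILES: C13H17N3O4.
DoU = (2C + 2 + N − H − X)/2 = (2·13 + 2 + 3 − 17 − 0)/2 = 14/2 = 7.
(Structurally: 1 ring(s) + 6 π bond(s) = 7.)

7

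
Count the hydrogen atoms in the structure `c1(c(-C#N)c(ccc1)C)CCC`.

Hydrogens are implicit in SMILES; fill each atom to its normal valence:
  3 × C (aromatic): 1 H each → 3
  3 × C (aromatic): no H
  2 × C: 3 H each → 6
  2 × C: 2 H each → 4
  1 × C: no H
  1 × N: no H
  Total hydrogens = 13.

13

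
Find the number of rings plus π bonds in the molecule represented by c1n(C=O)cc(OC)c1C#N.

Molecular formula from the SMILES: C7H6N2O2.
DoU = (2C + 2 + N − H − X)/2 = (2·7 + 2 + 2 − 6 − 0)/2 = 12/2 = 6.
(Structurally: 1 ring(s) + 5 π bond(s) = 6.)

6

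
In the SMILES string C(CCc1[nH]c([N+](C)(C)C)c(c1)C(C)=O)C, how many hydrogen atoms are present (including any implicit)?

Hydrogens are implicit in SMILES; fill each atom to its normal valence:
  5 × C: 3 H each → 15
  3 × C: 2 H each → 6
  3 × C (aromatic): no H
  1 × C (aromatic): 1 H
  1 × C: no H
  1 × N (aromatic): 1 H
  1 × N (charge +1): no H
  1 × O: no H
  Total hydrogens = 23.

23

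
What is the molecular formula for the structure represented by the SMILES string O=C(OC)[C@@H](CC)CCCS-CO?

C9H18O3S

Heavy atoms from the SMILES: 9 C, 3 O, 1 S.
Implicit hydrogens by atom environment:
  5 × C: 2 H each → 10
  2 × C: 3 H each → 6
  2 × O: no H
  1 × C: 1 H
  1 × C: no H
  1 × O: 1 H
  1 × S: no H
  Total hydrogens = 18.
Molecular formula: C9H18O3S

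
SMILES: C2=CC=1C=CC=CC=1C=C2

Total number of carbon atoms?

10

The symbol for carbon appears 10 times in the SMILES.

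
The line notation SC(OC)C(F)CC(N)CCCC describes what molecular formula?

C9H20FNOS

Heavy atoms from the SMILES: 9 C, 1 F, 1 N, 1 O, 1 S.
Implicit hydrogens by atom environment:
  4 × C: 2 H each → 8
  3 × C: 1 H each → 3
  2 × C: 3 H each → 6
  1 × F: no H
  1 × N: 2 H
  1 × O: no H
  1 × S: 1 H
  Total hydrogens = 20.
Molecular formula: C9H20FNOS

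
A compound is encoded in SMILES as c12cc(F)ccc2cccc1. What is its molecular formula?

C10H7F

Heavy atoms from the SMILES: 10 C, 1 F.
Implicit hydrogens by atom environment:
  7 × C (aromatic): 1 H each → 7
  3 × C (aromatic): no H
  1 × F: no H
  Total hydrogens = 7.
Molecular formula: C10H7F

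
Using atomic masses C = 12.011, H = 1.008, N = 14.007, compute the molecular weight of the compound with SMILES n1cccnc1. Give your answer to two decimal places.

Molecular formula: C4H4N2.
M = 4×12.011 + 4×1.008 + 2×14.007 = 80.09 g/mol.

80.09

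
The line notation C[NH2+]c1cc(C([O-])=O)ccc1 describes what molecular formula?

C8H9NO2

Heavy atoms from the SMILES: 8 C, 1 N, 2 O.
Implicit hydrogens by atom environment:
  4 × C (aromatic): 1 H each → 4
  2 × C (aromatic): no H
  1 × C: 3 H
  1 × C: no H
  1 × N (charge +1): 2 H
  1 × O: no H
  1 × O (charge -1): no H
  Total hydrogens = 9.
Molecular formula: C8H9NO2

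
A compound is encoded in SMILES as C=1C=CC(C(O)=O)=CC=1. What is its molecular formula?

Heavy atoms from the SMILES: 7 C, 2 O.
Implicit hydrogens by atom environment:
  5 × C (aromatic): 1 H each → 5
  1 × C (aromatic): no H
  1 × C: no H
  1 × O: 1 H
  1 × O: no H
  Total hydrogens = 6.
Molecular formula: C7H6O2

C7H6O2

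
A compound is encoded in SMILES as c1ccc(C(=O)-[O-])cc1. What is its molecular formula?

Heavy atoms from the SMILES: 7 C, 2 O.
Implicit hydrogens by atom environment:
  5 × C (aromatic): 1 H each → 5
  1 × C (aromatic): no H
  1 × C: no H
  1 × O: no H
  1 × O (charge -1): no H
  Total hydrogens = 5.
Net charge -1.
Molecular formula: C7H5O2-

C7H5O2-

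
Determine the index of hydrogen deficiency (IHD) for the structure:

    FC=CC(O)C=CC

2

Molecular formula from the SMILES: C6H9FO.
DoU = (2C + 2 + N − H − X)/2 = (2·6 + 2 + 0 − 9 − 1)/2 = 4/2 = 2.
(Structurally: 0 ring(s) + 2 π bond(s) = 2.)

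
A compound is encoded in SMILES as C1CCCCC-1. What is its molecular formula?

Heavy atoms from the SMILES: 6 C.
Implicit hydrogens by atom environment:
  6 × C: 2 H each → 12
  Total hydrogens = 12.
Molecular formula: C6H12

C6H12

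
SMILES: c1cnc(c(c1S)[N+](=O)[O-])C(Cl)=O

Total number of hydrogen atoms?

3

Hydrogens are implicit in SMILES; fill each atom to its normal valence:
  3 × C (aromatic): no H
  2 × C (aromatic): 1 H each → 2
  2 × O: no H
  1 × C: no H
  1 × Cl: no H
  1 × N (aromatic): no H
  1 × N (charge +1): no H
  1 × O (charge -1): no H
  1 × S: 1 H
  Total hydrogens = 3.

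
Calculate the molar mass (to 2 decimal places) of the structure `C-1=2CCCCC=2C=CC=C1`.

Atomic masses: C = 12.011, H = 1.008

132.21

Molecular formula: C10H12.
M = 10×12.011 + 12×1.008 = 132.21 g/mol.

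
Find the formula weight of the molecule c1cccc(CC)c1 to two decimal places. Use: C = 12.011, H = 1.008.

Molecular formula: C8H10.
M = 8×12.011 + 10×1.008 = 106.17 g/mol.

106.17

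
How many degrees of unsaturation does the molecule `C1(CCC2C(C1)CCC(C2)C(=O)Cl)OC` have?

Molecular formula from the SMILES: C12H19ClO2.
DoU = (2C + 2 + N − H − X)/2 = (2·12 + 2 + 0 − 19 − 1)/2 = 6/2 = 3.
(Structurally: 2 ring(s) + 1 π bond(s) = 3.)

3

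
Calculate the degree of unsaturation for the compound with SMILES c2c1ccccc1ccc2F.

Molecular formula from the SMILES: C10H7F.
DoU = (2C + 2 + N − H − X)/2 = (2·10 + 2 + 0 − 7 − 1)/2 = 14/2 = 7.
(Structurally: 2 ring(s) + 5 π bond(s) = 7.)

7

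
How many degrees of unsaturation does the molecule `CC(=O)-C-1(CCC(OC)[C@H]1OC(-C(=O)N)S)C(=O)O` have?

4

Molecular formula from the SMILES: C11H17NO6S.
DoU = (2C + 2 + N − H − X)/2 = (2·11 + 2 + 1 − 17 − 0)/2 = 8/2 = 4.
(Structurally: 1 ring(s) + 3 π bond(s) = 4.)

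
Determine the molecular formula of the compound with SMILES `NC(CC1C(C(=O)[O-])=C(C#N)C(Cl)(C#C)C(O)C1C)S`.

C13H14ClN2O3S-

Heavy atoms from the SMILES: 13 C, 1 Cl, 2 N, 3 O, 1 S.
Implicit hydrogens by atom environment:
  6 × C: no H
  5 × C: 1 H each → 5
  1 × C: 3 H
  1 × C: 2 H
  1 × Cl: no H
  1 × N: 2 H
  1 × N: no H
  1 × O: 1 H
  1 × O: no H
  1 × O (charge -1): no H
  1 × S: 1 H
  Total hydrogens = 14.
Net charge -1.
Molecular formula: C13H14ClN2O3S-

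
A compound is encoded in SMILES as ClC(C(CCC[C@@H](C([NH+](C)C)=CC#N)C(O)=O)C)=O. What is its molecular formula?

C13H20ClN2O3+

Heavy atoms from the SMILES: 13 C, 1 Cl, 2 N, 3 O.
Implicit hydrogens by atom environment:
  4 × C: no H
  3 × C: 3 H each → 9
  3 × C: 2 H each → 6
  3 × C: 1 H each → 3
  2 × O: no H
  1 × Cl: no H
  1 × N (charge +1): 1 H
  1 × N: no H
  1 × O: 1 H
  Total hydrogens = 20.
Net charge +1.
Molecular formula: C13H20ClN2O3+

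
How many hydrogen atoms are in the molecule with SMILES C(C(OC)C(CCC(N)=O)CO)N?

18

Hydrogens are implicit in SMILES; fill each atom to its normal valence:
  4 × C: 2 H each → 8
  2 × C: 1 H each → 2
  2 × N: 2 H each → 4
  2 × O: no H
  1 × C: 3 H
  1 × C: no H
  1 × O: 1 H
  Total hydrogens = 18.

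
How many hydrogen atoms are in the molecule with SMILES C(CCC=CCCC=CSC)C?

Hydrogens are implicit in SMILES; fill each atom to its normal valence:
  5 × C: 2 H each → 10
  4 × C: 1 H each → 4
  2 × C: 3 H each → 6
  1 × S: no H
  Total hydrogens = 20.

20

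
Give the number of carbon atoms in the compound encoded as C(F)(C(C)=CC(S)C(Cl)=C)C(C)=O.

9

The symbol for carbon appears 9 times in the SMILES. (Cl is a single chlorine, not C + l.)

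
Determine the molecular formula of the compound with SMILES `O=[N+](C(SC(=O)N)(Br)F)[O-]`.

Heavy atoms from the SMILES: 1 Br, 2 C, 1 F, 2 N, 3 O, 1 S.
Implicit hydrogens by atom environment:
  2 × C: no H
  2 × O: no H
  1 × Br: no H
  1 × F: no H
  1 × N: 2 H
  1 × N (charge +1): no H
  1 × O (charge -1): no H
  1 × S: no H
  Total hydrogens = 2.
Molecular formula: C2H2BrFN2O3S

C2H2BrFN2O3S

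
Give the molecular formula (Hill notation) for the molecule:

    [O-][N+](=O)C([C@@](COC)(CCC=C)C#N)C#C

C11H14N2O3

Heavy atoms from the SMILES: 11 C, 2 N, 3 O.
Implicit hydrogens by atom environment:
  4 × C: 2 H each → 8
  3 × C: 1 H each → 3
  3 × C: no H
  2 × O: no H
  1 × C: 3 H
  1 × N: no H
  1 × N (charge +1): no H
  1 × O (charge -1): no H
  Total hydrogens = 14.
Molecular formula: C11H14N2O3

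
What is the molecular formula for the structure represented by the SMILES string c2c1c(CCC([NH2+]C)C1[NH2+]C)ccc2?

Heavy atoms from the SMILES: 12 C, 2 N.
Implicit hydrogens by atom environment:
  4 × C (aromatic): 1 H each → 4
  2 × C: 3 H each → 6
  2 × C: 2 H each → 4
  2 × C: 1 H each → 2
  2 × C (aromatic): no H
  2 × N (charge +1): 2 H each → 4
  Total hydrogens = 20.
Net charge +2.
Molecular formula: [C12H20N2]2+

[C12H20N2]2+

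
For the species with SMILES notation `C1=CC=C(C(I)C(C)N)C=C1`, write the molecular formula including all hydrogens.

Heavy atoms from the SMILES: 9 C, 1 I, 1 N.
Implicit hydrogens by atom environment:
  5 × C (aromatic): 1 H each → 5
  2 × C: 1 H each → 2
  1 × C: 3 H
  1 × C (aromatic): no H
  1 × I: no H
  1 × N: 2 H
  Total hydrogens = 12.
Molecular formula: C9H12IN

C9H12IN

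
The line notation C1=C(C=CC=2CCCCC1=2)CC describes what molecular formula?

C12H16

Heavy atoms from the SMILES: 12 C.
Implicit hydrogens by atom environment:
  5 × C: 2 H each → 10
  3 × C (aromatic): 1 H each → 3
  3 × C (aromatic): no H
  1 × C: 3 H
  Total hydrogens = 16.
Molecular formula: C12H16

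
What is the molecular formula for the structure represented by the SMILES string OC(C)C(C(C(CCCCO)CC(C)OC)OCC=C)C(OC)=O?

C18H34O6

Heavy atoms from the SMILES: 18 C, 6 O.
Implicit hydrogens by atom environment:
  7 × C: 2 H each → 14
  6 × C: 1 H each → 6
  4 × C: 3 H each → 12
  4 × O: no H
  2 × O: 1 H each → 2
  1 × C: no H
  Total hydrogens = 34.
Molecular formula: C18H34O6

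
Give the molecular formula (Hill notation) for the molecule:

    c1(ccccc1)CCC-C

C10H14

Heavy atoms from the SMILES: 10 C.
Implicit hydrogens by atom environment:
  5 × C (aromatic): 1 H each → 5
  3 × C: 2 H each → 6
  1 × C: 3 H
  1 × C (aromatic): no H
  Total hydrogens = 14.
Molecular formula: C10H14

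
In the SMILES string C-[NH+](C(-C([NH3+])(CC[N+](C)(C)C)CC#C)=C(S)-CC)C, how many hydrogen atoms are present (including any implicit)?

32

Hydrogens are implicit in SMILES; fill each atom to its normal valence:
  6 × C: 3 H each → 18
  4 × C: 2 H each → 8
  4 × C: no H
  1 × C: 1 H
  1 × N (charge +1): 3 H
  1 × N (charge +1): 1 H
  1 × N (charge +1): no H
  1 × S: 1 H
  Total hydrogens = 32.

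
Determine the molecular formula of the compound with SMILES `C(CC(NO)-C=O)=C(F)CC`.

Heavy atoms from the SMILES: 7 C, 1 F, 1 N, 2 O.
Implicit hydrogens by atom environment:
  3 × C: 1 H each → 3
  2 × C: 2 H each → 4
  1 × C: 3 H
  1 × C: no H
  1 × F: no H
  1 × N: 1 H
  1 × O: 1 H
  1 × O: no H
  Total hydrogens = 12.
Molecular formula: C7H12FNO2

C7H12FNO2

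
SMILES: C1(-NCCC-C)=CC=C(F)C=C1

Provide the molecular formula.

C10H14FN

Heavy atoms from the SMILES: 10 C, 1 F, 1 N.
Implicit hydrogens by atom environment:
  4 × C (aromatic): 1 H each → 4
  3 × C: 2 H each → 6
  2 × C (aromatic): no H
  1 × C: 3 H
  1 × F: no H
  1 × N: 1 H
  Total hydrogens = 14.
Molecular formula: C10H14FN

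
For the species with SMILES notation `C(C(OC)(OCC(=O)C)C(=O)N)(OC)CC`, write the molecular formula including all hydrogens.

Heavy atoms from the SMILES: 10 C, 1 N, 5 O.
Implicit hydrogens by atom environment:
  5 × O: no H
  4 × C: 3 H each → 12
  3 × C: no H
  2 × C: 2 H each → 4
  1 × C: 1 H
  1 × N: 2 H
  Total hydrogens = 19.
Molecular formula: C10H19NO5

C10H19NO5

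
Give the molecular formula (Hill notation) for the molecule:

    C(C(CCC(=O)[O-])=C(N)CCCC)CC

C12H22NO2-

Heavy atoms from the SMILES: 12 C, 1 N, 2 O.
Implicit hydrogens by atom environment:
  7 × C: 2 H each → 14
  3 × C: no H
  2 × C: 3 H each → 6
  1 × N: 2 H
  1 × O: no H
  1 × O (charge -1): no H
  Total hydrogens = 22.
Net charge -1.
Molecular formula: C12H22NO2-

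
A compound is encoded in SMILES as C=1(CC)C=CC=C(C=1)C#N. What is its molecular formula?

Heavy atoms from the SMILES: 9 C, 1 N.
Implicit hydrogens by atom environment:
  4 × C (aromatic): 1 H each → 4
  2 × C (aromatic): no H
  1 × C: 3 H
  1 × C: 2 H
  1 × C: no H
  1 × N: no H
  Total hydrogens = 9.
Molecular formula: C9H9N

C9H9N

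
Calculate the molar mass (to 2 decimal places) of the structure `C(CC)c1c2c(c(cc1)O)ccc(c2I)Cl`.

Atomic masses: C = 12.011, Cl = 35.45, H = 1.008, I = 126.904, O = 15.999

Molecular formula: C13H12ClIO.
M = 13×12.011 + 1×35.45 + 12×1.008 + 1×126.904 + 1×15.999 = 346.59 g/mol.

346.59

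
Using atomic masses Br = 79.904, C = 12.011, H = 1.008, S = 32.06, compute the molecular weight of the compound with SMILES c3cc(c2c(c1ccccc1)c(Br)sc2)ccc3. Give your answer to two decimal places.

Molecular formula: C16H11BrS.
M = 1×79.904 + 16×12.011 + 11×1.008 + 1×32.06 = 315.23 g/mol.

315.23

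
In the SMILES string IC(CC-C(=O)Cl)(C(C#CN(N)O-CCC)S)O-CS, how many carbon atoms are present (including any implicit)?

The symbol for carbon appears 11 times in the SMILES. (Cl is a single chlorine, not C + l.)

11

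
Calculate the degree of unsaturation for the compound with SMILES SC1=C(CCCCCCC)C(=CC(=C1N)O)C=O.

5

Molecular formula from the SMILES: C14H21NO2S.
DoU = (2C + 2 + N − H − X)/2 = (2·14 + 2 + 1 − 21 − 0)/2 = 10/2 = 5.
(Structurally: 1 ring(s) + 4 π bond(s) = 5.)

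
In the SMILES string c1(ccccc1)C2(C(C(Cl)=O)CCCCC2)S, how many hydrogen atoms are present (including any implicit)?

Hydrogens are implicit in SMILES; fill each atom to its normal valence:
  5 × C: 2 H each → 10
  5 × C (aromatic): 1 H each → 5
  2 × C: no H
  1 × C: 1 H
  1 × C (aromatic): no H
  1 × Cl: no H
  1 × O: no H
  1 × S: 1 H
  Total hydrogens = 17.

17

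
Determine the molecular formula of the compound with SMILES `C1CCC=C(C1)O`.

C6H10O

Heavy atoms from the SMILES: 6 C, 1 O.
Implicit hydrogens by atom environment:
  4 × C: 2 H each → 8
  1 × C: 1 H
  1 × C: no H
  1 × O: 1 H
  Total hydrogens = 10.
Molecular formula: C6H10O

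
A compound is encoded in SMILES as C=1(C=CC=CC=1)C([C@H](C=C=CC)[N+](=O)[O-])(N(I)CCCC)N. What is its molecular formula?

C16H22IN3O2

Heavy atoms from the SMILES: 16 C, 1 I, 3 N, 2 O.
Implicit hydrogens by atom environment:
  5 × C (aromatic): 1 H each → 5
  3 × C: 2 H each → 6
  3 × C: 1 H each → 3
  2 × C: 3 H each → 6
  2 × C: no H
  1 × C (aromatic): no H
  1 × I: no H
  1 × N: 2 H
  1 × N (charge +1): no H
  1 × N: no H
  1 × O: no H
  1 × O (charge -1): no H
  Total hydrogens = 22.
Molecular formula: C16H22IN3O2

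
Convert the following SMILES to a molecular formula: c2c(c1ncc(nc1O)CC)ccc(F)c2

C12H11FN2O

Heavy atoms from the SMILES: 12 C, 1 F, 2 N, 1 O.
Implicit hydrogens by atom environment:
  5 × C (aromatic): 1 H each → 5
  5 × C (aromatic): no H
  2 × N (aromatic): no H
  1 × C: 3 H
  1 × C: 2 H
  1 × F: no H
  1 × O: 1 H
  Total hydrogens = 11.
Molecular formula: C12H11FN2O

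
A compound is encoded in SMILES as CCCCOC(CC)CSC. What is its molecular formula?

Heavy atoms from the SMILES: 9 C, 1 O, 1 S.
Implicit hydrogens by atom environment:
  5 × C: 2 H each → 10
  3 × C: 3 H each → 9
  1 × C: 1 H
  1 × O: no H
  1 × S: no H
  Total hydrogens = 20.
Molecular formula: C9H20OS

C9H20OS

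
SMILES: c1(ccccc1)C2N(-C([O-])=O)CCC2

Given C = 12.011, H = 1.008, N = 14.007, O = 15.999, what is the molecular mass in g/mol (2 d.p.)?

Molecular formula: C11H12NO2-.
M = 11×12.011 + 12×1.008 + 1×14.007 + 2×15.999 = 190.22 g/mol.

190.22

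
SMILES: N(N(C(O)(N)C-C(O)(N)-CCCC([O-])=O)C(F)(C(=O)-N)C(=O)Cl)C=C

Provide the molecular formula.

Heavy atoms from the SMILES: 12 C, 1 Cl, 1 F, 5 N, 6 O.
Implicit hydrogens by atom environment:
  6 × C: no H
  5 × C: 2 H each → 10
  3 × N: 2 H each → 6
  3 × O: no H
  2 × O: 1 H each → 2
  1 × C: 1 H
  1 × Cl: no H
  1 × F: no H
  1 × N: 1 H
  1 × N: no H
  1 × O (charge -1): no H
  Total hydrogens = 20.
Net charge -1.
Molecular formula: C12H20ClFN5O6-

C12H20ClFN5O6-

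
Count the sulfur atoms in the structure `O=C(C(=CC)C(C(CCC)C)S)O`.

1

The symbol for sulfur appears 1 time in the SMILES.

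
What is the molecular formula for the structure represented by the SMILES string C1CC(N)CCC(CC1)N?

Heavy atoms from the SMILES: 8 C, 2 N.
Implicit hydrogens by atom environment:
  6 × C: 2 H each → 12
  2 × C: 1 H each → 2
  2 × N: 2 H each → 4
  Total hydrogens = 18.
Molecular formula: C8H18N2

C8H18N2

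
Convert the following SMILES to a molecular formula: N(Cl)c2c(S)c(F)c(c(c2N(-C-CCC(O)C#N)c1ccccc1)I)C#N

C18H15ClFIN4OS

Heavy atoms from the SMILES: 18 C, 1 Cl, 1 F, 1 I, 4 N, 1 O, 1 S.
Implicit hydrogens by atom environment:
  7 × C (aromatic): no H
  5 × C (aromatic): 1 H each → 5
  3 × C: 2 H each → 6
  3 × N: no H
  2 × C: no H
  1 × C: 1 H
  1 × Cl: no H
  1 × F: no H
  1 × I: no H
  1 × N: 1 H
  1 × O: 1 H
  1 × S: 1 H
  Total hydrogens = 15.
Molecular formula: C18H15ClFIN4OS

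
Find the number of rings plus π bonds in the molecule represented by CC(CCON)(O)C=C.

Molecular formula from the SMILES: C6H13NO2.
DoU = (2C + 2 + N − H − X)/2 = (2·6 + 2 + 1 − 13 − 0)/2 = 2/2 = 1.
(Structurally: 0 ring(s) + 1 π bond(s) = 1.)

1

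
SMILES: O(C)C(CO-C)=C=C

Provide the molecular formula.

Heavy atoms from the SMILES: 6 C, 2 O.
Implicit hydrogens by atom environment:
  2 × C: 3 H each → 6
  2 × C: 2 H each → 4
  2 × C: no H
  2 × O: no H
  Total hydrogens = 10.
Molecular formula: C6H10O2

C6H10O2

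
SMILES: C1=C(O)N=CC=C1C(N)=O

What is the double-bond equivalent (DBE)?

5

Molecular formula from the SMILES: C6H6N2O2.
DoU = (2C + 2 + N − H − X)/2 = (2·6 + 2 + 2 − 6 − 0)/2 = 10/2 = 5.
(Structurally: 1 ring(s) + 4 π bond(s) = 5.)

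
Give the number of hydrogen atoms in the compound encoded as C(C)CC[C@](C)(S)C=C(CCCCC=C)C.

28

Hydrogens are implicit in SMILES; fill each atom to its normal valence:
  8 × C: 2 H each → 16
  3 × C: 3 H each → 9
  2 × C: 1 H each → 2
  2 × C: no H
  1 × S: 1 H
  Total hydrogens = 28.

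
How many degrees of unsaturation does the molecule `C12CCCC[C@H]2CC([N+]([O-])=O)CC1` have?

3

Molecular formula from the SMILES: C10H17NO2.
DoU = (2C + 2 + N − H − X)/2 = (2·10 + 2 + 1 − 17 − 0)/2 = 6/2 = 3.
(Structurally: 2 ring(s) + 1 π bond(s) = 3.)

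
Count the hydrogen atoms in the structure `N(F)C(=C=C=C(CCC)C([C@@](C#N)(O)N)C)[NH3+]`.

Hydrogens are implicit in SMILES; fill each atom to its normal valence:
  6 × C: no H
  2 × C: 3 H each → 6
  2 × C: 2 H each → 4
  1 × C: 1 H
  1 × F: no H
  1 × N (charge +1): 3 H
  1 × N: 2 H
  1 × N: 1 H
  1 × N: no H
  1 × O: 1 H
  Total hydrogens = 18.

18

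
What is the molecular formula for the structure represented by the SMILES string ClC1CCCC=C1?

C6H9Cl

Heavy atoms from the SMILES: 6 C, 1 Cl.
Implicit hydrogens by atom environment:
  3 × C: 2 H each → 6
  3 × C: 1 H each → 3
  1 × Cl: no H
  Total hydrogens = 9.
Molecular formula: C6H9Cl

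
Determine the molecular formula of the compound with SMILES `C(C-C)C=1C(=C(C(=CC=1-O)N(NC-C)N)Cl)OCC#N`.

C13H19ClN4O2

Heavy atoms from the SMILES: 13 C, 1 Cl, 4 N, 2 O.
Implicit hydrogens by atom environment:
  5 × C (aromatic): no H
  4 × C: 2 H each → 8
  2 × C: 3 H each → 6
  2 × N: no H
  1 × C (aromatic): 1 H
  1 × C: no H
  1 × Cl: no H
  1 × N: 2 H
  1 × N: 1 H
  1 × O: 1 H
  1 × O: no H
  Total hydrogens = 19.
Molecular formula: C13H19ClN4O2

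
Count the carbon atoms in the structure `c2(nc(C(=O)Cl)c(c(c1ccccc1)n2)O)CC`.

The symbol for carbon appears 13 times in the SMILES. Lowercase c denotes aromatic carbon and counts toward C.

13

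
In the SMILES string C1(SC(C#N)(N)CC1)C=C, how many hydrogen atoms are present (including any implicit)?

Hydrogens are implicit in SMILES; fill each atom to its normal valence:
  3 × C: 2 H each → 6
  2 × C: 1 H each → 2
  2 × C: no H
  1 × N: 2 H
  1 × N: no H
  1 × S: no H
  Total hydrogens = 10.

10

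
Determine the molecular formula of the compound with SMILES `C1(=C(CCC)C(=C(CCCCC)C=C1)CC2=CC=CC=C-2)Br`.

Heavy atoms from the SMILES: 1 Br, 21 C.
Implicit hydrogens by atom environment:
  7 × C: 2 H each → 14
  7 × C (aromatic): 1 H each → 7
  5 × C (aromatic): no H
  2 × C: 3 H each → 6
  1 × Br: no H
  Total hydrogens = 27.
Molecular formula: C21H27Br

C21H27Br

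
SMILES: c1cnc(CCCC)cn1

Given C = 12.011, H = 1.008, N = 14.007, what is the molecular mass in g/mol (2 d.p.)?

136.20

Molecular formula: C8H12N2.
M = 8×12.011 + 12×1.008 + 2×14.007 = 136.20 g/mol.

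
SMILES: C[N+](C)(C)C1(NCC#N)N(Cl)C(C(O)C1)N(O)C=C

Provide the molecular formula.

C11H21ClN5O2+

Heavy atoms from the SMILES: 11 C, 1 Cl, 5 N, 2 O.
Implicit hydrogens by atom environment:
  3 × C: 3 H each → 9
  3 × C: 2 H each → 6
  3 × C: 1 H each → 3
  3 × N: no H
  2 × C: no H
  2 × O: 1 H each → 2
  1 × Cl: no H
  1 × N: 1 H
  1 × N (charge +1): no H
  Total hydrogens = 21.
Net charge +1.
Molecular formula: C11H21ClN5O2+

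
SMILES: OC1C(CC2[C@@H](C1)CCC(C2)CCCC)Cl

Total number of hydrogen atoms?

25

Hydrogens are implicit in SMILES; fill each atom to its normal valence:
  8 × C: 2 H each → 16
  5 × C: 1 H each → 5
  1 × C: 3 H
  1 × Cl: no H
  1 × O: 1 H
  Total hydrogens = 25.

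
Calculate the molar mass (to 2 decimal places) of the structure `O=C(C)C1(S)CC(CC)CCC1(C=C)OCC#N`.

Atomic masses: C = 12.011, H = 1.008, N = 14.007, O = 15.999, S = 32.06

267.39

Molecular formula: C14H21NO2S.
M = 14×12.011 + 21×1.008 + 1×14.007 + 2×15.999 + 1×32.06 = 267.39 g/mol.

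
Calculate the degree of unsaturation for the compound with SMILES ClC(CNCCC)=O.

Molecular formula from the SMILES: C5H10ClNO.
DoU = (2C + 2 + N − H − X)/2 = (2·5 + 2 + 1 − 10 − 1)/2 = 2/2 = 1.
(Structurally: 0 ring(s) + 1 π bond(s) = 1.)

1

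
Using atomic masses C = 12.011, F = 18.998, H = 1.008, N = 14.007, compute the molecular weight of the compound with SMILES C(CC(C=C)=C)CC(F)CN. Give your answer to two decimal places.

Molecular formula: C9H16FN.
M = 9×12.011 + 1×18.998 + 16×1.008 + 1×14.007 = 157.23 g/mol.

157.23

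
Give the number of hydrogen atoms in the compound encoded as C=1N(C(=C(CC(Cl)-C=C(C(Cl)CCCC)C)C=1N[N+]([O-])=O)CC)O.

25

Hydrogens are implicit in SMILES; fill each atom to its normal valence:
  5 × C: 2 H each → 10
  3 × C: 3 H each → 9
  3 × C: 1 H each → 3
  3 × C (aromatic): no H
  2 × Cl: no H
  1 × C (aromatic): 1 H
  1 × C: no H
  1 × N: 1 H
  1 × N (aromatic): no H
  1 × N (charge +1): no H
  1 × O: 1 H
  1 × O: no H
  1 × O (charge -1): no H
  Total hydrogens = 25.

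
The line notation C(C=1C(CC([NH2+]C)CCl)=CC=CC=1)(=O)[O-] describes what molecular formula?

C11H14ClNO2

Heavy atoms from the SMILES: 11 C, 1 Cl, 1 N, 2 O.
Implicit hydrogens by atom environment:
  4 × C (aromatic): 1 H each → 4
  2 × C: 2 H each → 4
  2 × C (aromatic): no H
  1 × C: 3 H
  1 × C: 1 H
  1 × C: no H
  1 × Cl: no H
  1 × N (charge +1): 2 H
  1 × O: no H
  1 × O (charge -1): no H
  Total hydrogens = 14.
Molecular formula: C11H14ClNO2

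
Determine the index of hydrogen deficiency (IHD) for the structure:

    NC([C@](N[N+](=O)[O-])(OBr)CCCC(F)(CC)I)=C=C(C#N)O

Molecular formula from the SMILES: C11H15BrFIN4O4.
DoU = (2C + 2 + N − H − X)/2 = (2·11 + 2 + 4 − 15 − 3)/2 = 10/2 = 5.
(Structurally: 0 ring(s) + 5 π bond(s) = 5.)

5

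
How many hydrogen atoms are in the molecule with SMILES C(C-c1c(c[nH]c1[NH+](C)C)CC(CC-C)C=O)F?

24

Hydrogens are implicit in SMILES; fill each atom to its normal valence:
  5 × C: 2 H each → 10
  3 × C: 3 H each → 9
  3 × C (aromatic): no H
  2 × C: 1 H each → 2
  1 × C (aromatic): 1 H
  1 × F: no H
  1 × N (aromatic): 1 H
  1 × N (charge +1): 1 H
  1 × O: no H
  Total hydrogens = 24.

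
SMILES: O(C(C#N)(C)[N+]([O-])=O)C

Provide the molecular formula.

C4H6N2O3

Heavy atoms from the SMILES: 4 C, 2 N, 3 O.
Implicit hydrogens by atom environment:
  2 × C: 3 H each → 6
  2 × C: no H
  2 × O: no H
  1 × N (charge +1): no H
  1 × N: no H
  1 × O (charge -1): no H
  Total hydrogens = 6.
Molecular formula: C4H6N2O3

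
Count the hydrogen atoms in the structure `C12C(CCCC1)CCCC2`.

Hydrogens are implicit in SMILES; fill each atom to its normal valence:
  8 × C: 2 H each → 16
  2 × C: 1 H each → 2
  Total hydrogens = 18.

18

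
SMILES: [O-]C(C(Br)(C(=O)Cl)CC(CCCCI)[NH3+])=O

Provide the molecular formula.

Heavy atoms from the SMILES: 1 Br, 9 C, 1 Cl, 1 I, 1 N, 3 O.
Implicit hydrogens by atom environment:
  5 × C: 2 H each → 10
  3 × C: no H
  2 × O: no H
  1 × Br: no H
  1 × C: 1 H
  1 × Cl: no H
  1 × I: no H
  1 × N (charge +1): 3 H
  1 × O (charge -1): no H
  Total hydrogens = 14.
Molecular formula: C9H14BrClINO3

C9H14BrClINO3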